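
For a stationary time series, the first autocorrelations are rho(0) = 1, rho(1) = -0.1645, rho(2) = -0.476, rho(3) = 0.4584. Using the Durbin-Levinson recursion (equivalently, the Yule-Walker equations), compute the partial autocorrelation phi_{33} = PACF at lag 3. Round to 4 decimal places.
\phi_{33} = 0.3571

The PACF at lag k is phi_{kk}, the last component of the solution
to the Yule-Walker system G_k phi = r_k where
  (G_k)_{ij} = rho(|i - j|), (r_k)_i = rho(i), i,j = 1..k.
Equivalently, Durbin-Levinson gives phi_{kk} iteratively:
  phi_{11} = rho(1)
  phi_{kk} = [rho(k) - sum_{j=1..k-1} phi_{k-1,j} rho(k-j)]
            / [1 - sum_{j=1..k-1} phi_{k-1,j} rho(j)],
  phi_{k,j} = phi_{k-1,j} - phi_{kk} phi_{k-1,k-j},  j = 1..k-1.
Step k = 1:
  phi_11 = rho(1) = -0.1645.
Step k = 2:
  phi_22 = [rho(2) - phi_11 rho(1)] / [1 - phi_11 rho(1)] = [-0.476 - (-0.1645)(-0.1645)] / [1 - (-0.1645)(-0.1645)]
         = -0.50306025 / 0.97293975 = -0.517052.
  Update: phi_21 = phi_11 - phi_22 phi_11 = -0.1645 - (-0.517052)(-0.1645) = -0.249555.
Step k = 3:
  phi_33 = [rho(3) - phi_21 rho(2) - phi_22 rho(1)] / [1 - phi_21 rho(1) - phi_22 rho(2)]
    numerator   = 0.4584 - (-0.249555)(-0.476) - (-0.517052)(-0.1645) = 0.25455679
    denominator = 1 - (-0.249555)(-0.1645) - (-0.517052)(-0.476) = 0.71283154
  phi_33 = 0.25455679 / 0.71283154 = 0.3571.
Therefore phi_{33} = 0.3571.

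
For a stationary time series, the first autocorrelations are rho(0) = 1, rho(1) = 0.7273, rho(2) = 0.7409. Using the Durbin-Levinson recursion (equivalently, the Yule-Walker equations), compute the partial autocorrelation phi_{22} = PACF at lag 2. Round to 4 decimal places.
\phi_{22} = 0.4499

The PACF at lag k is phi_{kk}, the last component of the solution
to the Yule-Walker system G_k phi = r_k where
  (G_k)_{ij} = rho(|i - j|), (r_k)_i = rho(i), i,j = 1..k.
Equivalently, Durbin-Levinson gives phi_{kk} iteratively:
  phi_{11} = rho(1)
  phi_{kk} = [rho(k) - sum_{j=1..k-1} phi_{k-1,j} rho(k-j)]
            / [1 - sum_{j=1..k-1} phi_{k-1,j} rho(j)],
  phi_{k,j} = phi_{k-1,j} - phi_{kk} phi_{k-1,k-j},  j = 1..k-1.
Step k = 1:
  phi_11 = rho(1) = 0.7273.
Step k = 2:
  phi_22 = [rho(2) - phi_11 rho(1)] / [1 - phi_11 rho(1)] = [0.7409 - (0.7273)(0.7273)] / [1 - (0.7273)(0.7273)]
         = 0.21193471 / 0.47103471 = 0.4499.
Therefore phi_{22} = 0.4499.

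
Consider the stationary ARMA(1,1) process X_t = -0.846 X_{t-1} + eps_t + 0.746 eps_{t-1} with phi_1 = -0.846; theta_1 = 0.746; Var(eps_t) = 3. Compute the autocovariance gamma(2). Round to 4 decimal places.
\gamma(2) = 0.3293

Multiply the model equation by X_{t-k} and take expectations. With theta_0 = psi_0 = 1 and psi_j the MA(infinity) weights, this gives
  gamma(k) - sum_i phi_i gamma(k-i) = c_k,
  c_k = sigma^2 * sum_{j=k..q} theta_j psi_{j-k}   (c_k = 0 for k > q),
using gamma(-m) = gamma(m).
psi-weights needed (psi_j = theta_j + sum_i phi_i psi_{j-i}):
  psi_1 = theta_1 + phi_1 = 0.746 + (-0.846) = -0.1
Right-hand sides:
  c_0 = sigma^2 (1 + theta_1 psi_1) = 3 * (1 + (0.746)(-0.1)) = 3 * 0.9254 = 2.7762
  c_1 = sigma^2 theta_1 = 3 * (0.746) = 2.238
  c_2 = 0
Equations for k = 0 and k = 1 (AR order 1):
  gamma(0) = phi_1 gamma(1) + c_0
  gamma(1) = phi_1 gamma(0) + c_1
Substituting the second into the first: gamma(0) (1 - phi_1^2) = c_0 + phi_1 c_1, so
  gamma(0) = (c_0 + phi_1 c_1) / (1 - phi_1^2) = (2.7762 + (-0.846)(2.238)) / (1 - (-0.846)^2) = 0.882852 / 0.284284 = 3.105528.
  gamma(1) = phi_1 gamma(0) + c_1 = (-0.846)(3.105528) + (2.238) = -0.389277.
For k = 2 (> q): gamma(2) = phi_1 gamma(1) = (-0.846)(-0.389277) = 0.329328.
Therefore gamma(2) = 0.3293 (to 4 decimal places).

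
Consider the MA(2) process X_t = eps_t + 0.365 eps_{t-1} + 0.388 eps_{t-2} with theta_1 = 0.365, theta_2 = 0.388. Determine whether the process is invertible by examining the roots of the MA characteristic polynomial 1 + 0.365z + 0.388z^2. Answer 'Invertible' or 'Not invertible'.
\text{Invertible}

The MA(q) characteristic polynomial is P(z) = 1 + 0.365z + 0.388z^2.
Invertibility requires all roots to lie outside the unit circle, i.e. |z| > 1 for every root.
Set 1 + (0.365) z + (0.388) z^2 = 0, i.e. a z^2 + b z + c = 0 with a = 0.388, b = 0.365, c = 1.
Discriminant D = b^2 - 4ac = (0.365)^2 - 4*(0.388)*1 = 0.133225 - (1.552) = -1.418775.
D < 0, so the roots are the complex-conjugate pair z = (-b +/- i sqrt(-D)) / (2a) = -0.4704 +/- 1.535i.
For a conjugate pair |z|^2 = z * conj(z) = (product of roots) = c/a = 1/(0.388) = 2.57732, so |z| = sqrt(2.57732) = 1.6054 for both roots.
Moduli of all roots: 1.6054, 1.6054.
All moduli strictly greater than 1? Yes.
Verdict: Invertible.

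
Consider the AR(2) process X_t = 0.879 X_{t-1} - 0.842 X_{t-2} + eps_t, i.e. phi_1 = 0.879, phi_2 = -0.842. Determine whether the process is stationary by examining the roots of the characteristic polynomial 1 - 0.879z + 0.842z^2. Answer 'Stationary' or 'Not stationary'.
\text{Stationary}

The AR(p) characteristic polynomial is P(z) = 1 - 0.879z + 0.842z^2.
Stationarity requires all roots to lie outside the unit circle, i.e. |z| > 1 for every root.
Set 1 + (-0.879) z + (0.842) z^2 = 0, i.e. a z^2 + b z + c = 0 with a = 0.842, b = -0.879, c = 1.
Discriminant D = b^2 - 4ac = (-0.879)^2 - 4*(0.842)*1 = 0.772641 - (3.368) = -2.595359.
D < 0, so the roots are the complex-conjugate pair z = (-b +/- i sqrt(-D)) / (2a) = 0.522 +/- 0.9567i.
For a conjugate pair |z|^2 = z * conj(z) = (product of roots) = c/a = 1/(0.842) = 1.187648, so |z| = sqrt(1.187648) = 1.0898 for both roots.
Moduli of all roots: 1.0898, 1.0898.
All moduli strictly greater than 1? Yes.
Verdict: Stationary.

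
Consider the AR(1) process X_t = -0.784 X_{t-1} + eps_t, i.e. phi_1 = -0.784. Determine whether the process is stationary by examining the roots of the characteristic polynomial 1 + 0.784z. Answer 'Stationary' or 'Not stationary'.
\text{Stationary}

The AR(p) characteristic polynomial is P(z) = 1 + 0.784z.
Stationarity requires all roots to lie outside the unit circle, i.e. |z| > 1 for every root.
This is linear in z: 1 + (0.784) z = 0  =>  z = -1/(0.784) = -1.27551,  |z| = 1.27551.
Moduli of all roots: 1.2755.
All moduli strictly greater than 1? Yes.
Verdict: Stationary.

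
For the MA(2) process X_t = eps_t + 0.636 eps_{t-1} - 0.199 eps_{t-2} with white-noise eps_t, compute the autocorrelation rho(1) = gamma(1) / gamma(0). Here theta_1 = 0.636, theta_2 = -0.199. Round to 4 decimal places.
\rho(1) = 0.3528

For an MA(q) process with theta_0 = 1, the autocovariance is
  gamma(k) = sigma^2 * sum_{i=0..q-k} theta_i * theta_{i+k},
and rho(k) = gamma(k) / gamma(0). Sigma^2 cancels.
  numerator   = (1)*(0.636) + (0.636)*(-0.199) = 0.509436.
  denominator = (1)^2 + (0.636)^2 + (-0.199)^2 = 1.444097.
  rho(1) = 0.509436 / 1.444097 = 0.3528.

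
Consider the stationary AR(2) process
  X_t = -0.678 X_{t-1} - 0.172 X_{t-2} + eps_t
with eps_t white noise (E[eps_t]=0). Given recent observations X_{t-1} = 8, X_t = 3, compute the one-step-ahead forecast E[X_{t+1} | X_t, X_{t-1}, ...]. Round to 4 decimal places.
E[X_{t+1} \mid \mathcal F_t] = -3.4100

For an AR(p) model X_t = c + sum_i phi_i X_{t-i} + eps_t, the
one-step-ahead conditional mean is
  E[X_{t+1} | X_t, ...] = c + sum_i phi_i X_{t+1-i}.
Substitute known values:
  E[X_{t+1} | ...] = (-0.678) * (3) + (-0.172) * (8)
                   = -3.4100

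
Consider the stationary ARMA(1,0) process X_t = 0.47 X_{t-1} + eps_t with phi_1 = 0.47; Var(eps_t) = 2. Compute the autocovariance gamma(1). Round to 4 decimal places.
\gamma(1) = 1.2065

Multiply the model equation by X_{t-k} and take expectations. With theta_0 = psi_0 = 1 and psi_j the MA(infinity) weights, this gives
  gamma(k) - sum_i phi_i gamma(k-i) = c_k,
  c_k = sigma^2 * sum_{j=k..q} theta_j psi_{j-k}   (c_k = 0 for k > q),
using gamma(-m) = gamma(m).
Pure AR (q = 0): c_0 = sigma^2 = 2, c_k = 0 for k >= 1.
Equations for k = 0 and k = 1 (AR order 1):
  gamma(0) = phi_1 gamma(1) + c_0
  gamma(1) = phi_1 gamma(0) + c_1
Substituting the second into the first: gamma(0) (1 - phi_1^2) = c_0 + phi_1 c_1, so
  gamma(0) = c_0 / (1 - phi_1^2) = 2 / (1 - (0.47)^2) = 2 / 0.7791 = 2.567065.
  gamma(1) = phi_1 gamma(0) = (0.47)(2.567065) = 1.20652.
Therefore gamma(1) = 1.2065 (to 4 decimal places).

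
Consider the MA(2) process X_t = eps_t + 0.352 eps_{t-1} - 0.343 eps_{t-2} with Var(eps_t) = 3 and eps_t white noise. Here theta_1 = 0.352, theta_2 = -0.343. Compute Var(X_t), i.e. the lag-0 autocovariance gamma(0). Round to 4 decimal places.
\gamma(0) = 3.7247

For an MA(q) process X_t = eps_t + sum_i theta_i eps_{t-i} with
Var(eps_t) = sigma^2, the variance is
  gamma(0) = sigma^2 * (1 + sum_i theta_i^2).
  sum_i theta_i^2 = (0.352)^2 + (-0.343)^2 = 0.123904 + 0.117649 = 0.241553.
  gamma(0) = 3 * (1 + 0.241553) = 3 * 1.241553 = 3.724659, which rounds to 3.7247.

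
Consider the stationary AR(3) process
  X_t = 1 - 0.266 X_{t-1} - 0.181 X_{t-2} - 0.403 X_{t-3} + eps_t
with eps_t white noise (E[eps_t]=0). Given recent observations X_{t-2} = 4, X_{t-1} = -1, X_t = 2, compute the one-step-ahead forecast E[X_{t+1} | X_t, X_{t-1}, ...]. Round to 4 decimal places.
E[X_{t+1} \mid \mathcal F_t] = -0.9630

For an AR(p) model X_t = c + sum_i phi_i X_{t-i} + eps_t, the
one-step-ahead conditional mean is
  E[X_{t+1} | X_t, ...] = c + sum_i phi_i X_{t+1-i}.
Substitute known values:
  E[X_{t+1} | ...] = 1 + (-0.266) * (2) + (-0.181) * (-1) + (-0.403) * (4)
                   = -0.9630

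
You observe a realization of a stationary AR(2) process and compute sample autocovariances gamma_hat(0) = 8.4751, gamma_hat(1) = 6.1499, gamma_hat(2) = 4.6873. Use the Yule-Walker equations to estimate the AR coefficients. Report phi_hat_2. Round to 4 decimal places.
\hat\phi_{2} = 0.0560

The Yule-Walker equations for an AR(p) process read, in matrix form,
  Gamma_p phi = r_p,   with   (Gamma_p)_{ij} = gamma(|i - j|),
                       (r_p)_i = gamma(i),   i,j = 1..p.
Substitute the sample gammas (Toeplitz matrix and right-hand side of size 2):
  Gamma_p = [[8.4751, 6.1499], [6.1499, 8.4751]]
  r_p     = [6.1499, 4.6873]
Written out:
  8.4751 phi_1 + 6.1499 phi_2 = 6.1499
  6.1499 phi_1 + 8.4751 phi_2 = 4.6873
Solve by Cramer's rule:
  det = gamma(0)^2 - gamma(1)^2 = (8.4751)^2 - (6.1499)^2 = 71.82732001 - 37.82127001 = 34.00605
  phi_hat_1 = [gamma(1) gamma(0) - gamma(1) gamma(2)] / det = [(6.1499)(8.4751) - (6.1499)(4.6873)] / 34.00605 = 23.29459122 / 34.00605 = 0.685
  phi_hat_2 = [gamma(0) gamma(2) - gamma(1)^2] / det = [(8.4751)(4.6873) - (6.1499)^2] / 34.00605 = 1.90406622 / 34.00605 = 0.056
So phi_hat = [0.6850, 0.0560].
Therefore phi_hat_2 = 0.0560.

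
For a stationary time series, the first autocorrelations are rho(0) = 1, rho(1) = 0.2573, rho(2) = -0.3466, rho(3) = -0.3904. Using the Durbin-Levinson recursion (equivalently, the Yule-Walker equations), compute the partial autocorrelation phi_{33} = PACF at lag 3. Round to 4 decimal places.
\phi_{33} = -0.1971

The PACF at lag k is phi_{kk}, the last component of the solution
to the Yule-Walker system G_k phi = r_k where
  (G_k)_{ij} = rho(|i - j|), (r_k)_i = rho(i), i,j = 1..k.
Equivalently, Durbin-Levinson gives phi_{kk} iteratively:
  phi_{11} = rho(1)
  phi_{kk} = [rho(k) - sum_{j=1..k-1} phi_{k-1,j} rho(k-j)]
            / [1 - sum_{j=1..k-1} phi_{k-1,j} rho(j)],
  phi_{k,j} = phi_{k-1,j} - phi_{kk} phi_{k-1,k-j},  j = 1..k-1.
Step k = 1:
  phi_11 = rho(1) = 0.2573.
Step k = 2:
  phi_22 = [rho(2) - phi_11 rho(1)] / [1 - phi_11 rho(1)] = [-0.3466 - (0.2573)(0.2573)] / [1 - (0.2573)(0.2573)]
         = -0.41280329 / 0.93379671 = -0.44207.
  Update: phi_21 = phi_11 - phi_22 phi_11 = 0.2573 - (-0.44207)(0.2573) = 0.371045.
Step k = 3:
  phi_33 = [rho(3) - phi_21 rho(2) - phi_22 rho(1)] / [1 - phi_21 rho(1) - phi_22 rho(2)]
    numerator   = -0.3904 - (0.371045)(-0.3466) - (-0.44207)(0.2573) = -0.14805141
    denominator = 1 - (0.371045)(0.2573) - (-0.44207)(-0.3466) = 0.75130886
  phi_33 = -0.14805141 / 0.75130886 = -0.1971.
Therefore phi_{33} = -0.1971.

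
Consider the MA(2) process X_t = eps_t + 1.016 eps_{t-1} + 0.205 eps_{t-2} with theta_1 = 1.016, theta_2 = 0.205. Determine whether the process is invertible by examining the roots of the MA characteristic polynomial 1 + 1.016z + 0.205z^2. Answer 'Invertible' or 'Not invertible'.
\text{Invertible}

The MA(q) characteristic polynomial is P(z) = 1 + 1.016z + 0.205z^2.
Invertibility requires all roots to lie outside the unit circle, i.e. |z| > 1 for every root.
Set 1 + (1.016) z + (0.205) z^2 = 0, i.e. a z^2 + b z + c = 0 with a = 0.205, b = 1.016, c = 1.
Discriminant D = b^2 - 4ac = (1.016)^2 - 4*(0.205)*1 = 1.032256 - (0.82) = 0.212256.
D >= 0, so the roots are real: z = (-b +/- sqrt(D)) / (2a) = (-1.016 +/- 0.460712) / (0.41).
  z_1 = (-1.016 + 0.460712) / (0.41) = -1.3544,   |z_1| = 1.3544.
  z_2 = (-1.016 - 0.460712) / (0.41) = -3.6017,   |z_2| = 3.6017.
Moduli of all roots: 1.3544, 3.6017.
All moduli strictly greater than 1? Yes.
Verdict: Invertible.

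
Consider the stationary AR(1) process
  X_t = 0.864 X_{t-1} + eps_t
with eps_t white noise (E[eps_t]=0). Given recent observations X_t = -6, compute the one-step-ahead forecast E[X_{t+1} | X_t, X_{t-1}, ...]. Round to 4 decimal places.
E[X_{t+1} \mid \mathcal F_t] = -5.1840

For an AR(p) model X_t = c + sum_i phi_i X_{t-i} + eps_t, the
one-step-ahead conditional mean is
  E[X_{t+1} | X_t, ...] = c + sum_i phi_i X_{t+1-i}.
Substitute known values:
  E[X_{t+1} | ...] = (0.864) * (-6)
                   = -5.1840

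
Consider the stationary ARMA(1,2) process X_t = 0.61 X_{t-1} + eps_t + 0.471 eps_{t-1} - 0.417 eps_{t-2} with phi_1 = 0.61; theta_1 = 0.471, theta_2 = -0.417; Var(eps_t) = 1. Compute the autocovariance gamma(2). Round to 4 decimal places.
\gamma(2) = 0.4371

Multiply the model equation by X_{t-k} and take expectations. With theta_0 = psi_0 = 1 and psi_j the MA(infinity) weights, this gives
  gamma(k) - sum_i phi_i gamma(k-i) = c_k,
  c_k = sigma^2 * sum_{j=k..q} theta_j psi_{j-k}   (c_k = 0 for k > q),
using gamma(-m) = gamma(m).
psi-weights needed (psi_j = theta_j + sum_i phi_i psi_{j-i}):
  psi_1 = theta_1 + phi_1 = 0.471 + (0.61) = 1.081
  psi_2 = theta_2 + phi_1 psi_1 = -0.417 + (0.61)(1.081) = 0.24241
Right-hand sides:
  c_0 = sigma^2 (1 + theta_1 psi_1 + theta_2 psi_2) = 1 * (1 + (0.471)(1.081) + (-0.417)(0.24241)) = 1 * 1.408066 = 1.408066
  c_1 = sigma^2 (theta_1 + theta_2 psi_1) = 1 * (0.471 + (-0.417)(1.081)) = 0.020223
  c_2 = sigma^2 theta_2 = 1 * (-0.417) = -0.417
Equations for k = 0 and k = 1 (AR order 1):
  gamma(0) = phi_1 gamma(1) + c_0
  gamma(1) = phi_1 gamma(0) + c_1
Substituting the second into the first: gamma(0) (1 - phi_1^2) = c_0 + phi_1 c_1, so
  gamma(0) = (c_0 + phi_1 c_1) / (1 - phi_1^2) = (1.408066 + (0.61)(0.020223)) / (1 - (0.61)^2) = 1.420402 / 0.6279 = 2.262147.
  gamma(1) = phi_1 gamma(0) + c_1 = (0.61)(2.262147) + (0.020223) = 1.400133.
For k = 2: gamma(2) = phi_1 gamma(1) + c_2
  = (0.61)(1.400133) + (-0.417) = 0.437081.
Therefore gamma(2) = 0.4371 (to 4 decimal places).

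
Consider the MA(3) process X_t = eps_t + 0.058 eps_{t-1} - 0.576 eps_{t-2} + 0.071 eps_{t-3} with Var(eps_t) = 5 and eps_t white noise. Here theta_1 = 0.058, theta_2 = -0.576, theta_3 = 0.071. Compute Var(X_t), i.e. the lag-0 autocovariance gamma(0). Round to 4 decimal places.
\gamma(0) = 6.7009

For an MA(q) process X_t = eps_t + sum_i theta_i eps_{t-i} with
Var(eps_t) = sigma^2, the variance is
  gamma(0) = sigma^2 * (1 + sum_i theta_i^2).
  sum_i theta_i^2 = (0.058)^2 + (-0.576)^2 + (0.071)^2 = 0.003364 + 0.331776 + 0.005041 = 0.340181.
  gamma(0) = 5 * (1 + 0.340181) = 5 * 1.340181 = 6.700905, which rounds to 6.7009.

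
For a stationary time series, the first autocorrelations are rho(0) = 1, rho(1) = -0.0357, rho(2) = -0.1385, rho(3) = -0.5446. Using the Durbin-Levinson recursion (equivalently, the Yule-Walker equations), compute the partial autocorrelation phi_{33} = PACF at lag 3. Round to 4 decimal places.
\phi_{33} = -0.5670

The PACF at lag k is phi_{kk}, the last component of the solution
to the Yule-Walker system G_k phi = r_k where
  (G_k)_{ij} = rho(|i - j|), (r_k)_i = rho(i), i,j = 1..k.
Equivalently, Durbin-Levinson gives phi_{kk} iteratively:
  phi_{11} = rho(1)
  phi_{kk} = [rho(k) - sum_{j=1..k-1} phi_{k-1,j} rho(k-j)]
            / [1 - sum_{j=1..k-1} phi_{k-1,j} rho(j)],
  phi_{k,j} = phi_{k-1,j} - phi_{kk} phi_{k-1,k-j},  j = 1..k-1.
Step k = 1:
  phi_11 = rho(1) = -0.0357.
Step k = 2:
  phi_22 = [rho(2) - phi_11 rho(1)] / [1 - phi_11 rho(1)] = [-0.1385 - (-0.0357)(-0.0357)] / [1 - (-0.0357)(-0.0357)]
         = -0.13977449 / 0.99872551 = -0.139953.
  Update: phi_21 = phi_11 - phi_22 phi_11 = -0.0357 - (-0.139953)(-0.0357) = -0.040696.
Step k = 3:
  phi_33 = [rho(3) - phi_21 rho(2) - phi_22 rho(1)] / [1 - phi_21 rho(1) - phi_22 rho(2)]
    numerator   = -0.5446 - (-0.040696)(-0.1385) - (-0.139953)(-0.0357) = -0.55523276
    denominator = 1 - (-0.040696)(-0.0357) - (-0.139953)(-0.1385) = 0.97916367
  phi_33 = -0.55523276 / 0.97916367 = -0.567.
Therefore phi_{33} = -0.5670.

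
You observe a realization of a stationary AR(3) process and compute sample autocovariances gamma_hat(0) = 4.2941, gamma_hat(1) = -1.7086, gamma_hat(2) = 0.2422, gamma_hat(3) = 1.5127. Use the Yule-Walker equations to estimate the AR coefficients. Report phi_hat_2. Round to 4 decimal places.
\hat\phi_{2} = 0.0560

The Yule-Walker equations for an AR(p) process read, in matrix form,
  Gamma_p phi = r_p,   with   (Gamma_p)_{ij} = gamma(|i - j|),
                       (r_p)_i = gamma(i),   i,j = 1..p.
Substitute the sample gammas (Toeplitz matrix and right-hand side of size 3):
  Gamma_p = [[4.2941, -1.7086, 0.2422], [-1.7086, 4.2941, -1.7086], [0.2422, -1.7086, 4.2941]]
  r_p     = [-1.7086, 0.2422, 1.5127]
Written out (R1..R3):
  (R1) 4.2941 phi_1 - 1.7086 phi_2 + 0.2422 phi_3 = -1.7086
  (R2) -1.7086 phi_1 + 4.2941 phi_2 - 1.7086 phi_3 = 0.2422
  (R3) 0.2422 phi_1 - 1.7086 phi_2 + 4.2941 phi_3 = 1.5127
Gaussian elimination:
  R2 <- R2 - (-1.7086/4.2941) R1 = R2 - (-0.397895) R1:  3.614257 phi_2 - 1.61223 phi_3 = -0.437643
  R3 <- R3 - (0.2422/4.2941) R1 = R3 - (0.056403) R1:  -1.61223 phi_2 + 4.280439 phi_3 = 1.60907
  R3 <- R3 - (-1.61223/3.614257) R2 = R3 - (-0.446075) R2:  3.561264 phi_3 = 1.413848
Back-substitution:
  phi_hat_3 = 1.413848 / 3.561264 = 0.397008
  phi_hat_2 = (-0.437643 - (-1.61223)(0.397008)) / 3.614257 = 0.056007
  phi_hat_1 = (-1.7086 - (-1.7086)(0.056007) - (0.2422)(0.397008)) / 4.2941 = -0.398002
So phi_hat = [-0.3980, 0.0560, 0.3970].
Therefore phi_hat_2 = 0.0560.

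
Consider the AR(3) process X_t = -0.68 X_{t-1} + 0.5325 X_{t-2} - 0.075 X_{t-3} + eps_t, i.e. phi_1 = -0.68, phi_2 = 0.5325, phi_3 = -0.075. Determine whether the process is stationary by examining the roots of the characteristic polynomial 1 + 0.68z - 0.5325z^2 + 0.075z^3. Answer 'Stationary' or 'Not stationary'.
\text{Not stationary}

The AR(p) characteristic polynomial is P(z) = 1 + 0.68z - 0.5325z^2 + 0.075z^3.
Stationarity requires all roots to lie outside the unit circle, i.e. |z| > 1 for every root.
Degree 3: look for a simple real root z0 first, then factor out (1 - z/z0) and solve the remaining quadratic.
Testing z0 = 4: P(4) = 1 + (0.68)(4) + (-0.5325)(4)^2 + (0.075)(4)^3
  = 1 + (2.72) + (-8.52) + (4.8) = 0.  So z_0 = 4 is a root, |z_0| = 4.
Divide out the factor (1 - 0.25 z) = (1 - z/z0) (since 1/z0 = 0.25):
  P(z) = (1 - 0.25 z)(1 + (0.93) z + (-0.3) z^2)
  [check: z-coef 0.93 - (0.25) = 0.68; z^2-coef -0.3 - (0.25)(0.93) = -0.5325; z^3-coef -(0.25)(-0.3) = 0.075.]
Remaining roots from the quadratic factor 1 + (0.93) z + (-0.3) z^2:
  Set 1 + (0.93) z + (-0.3) z^2 = 0, i.e. a z^2 + b z + c = 0 with a = -0.3, b = 0.93, c = 1.
  Discriminant D = b^2 - 4ac = (0.93)^2 - 4*(-0.3)*1 = 0.8649 - (-1.2) = 2.0649.
  D >= 0, so the roots are real: z = (-b +/- sqrt(D)) / (2a) = (-0.93 +/- 1.436976) / (-0.6).
    z_1 = (-0.93 + 1.436976) / (-0.6) = -0.845,   |z_1| = 0.845.
    z_2 = (-0.93 - 1.436976) / (-0.6) = 3.945,   |z_2| = 3.945.
Moduli of all roots: 4.0000, 0.8450, 3.9450.
All moduli strictly greater than 1? No.
Verdict: Not stationary.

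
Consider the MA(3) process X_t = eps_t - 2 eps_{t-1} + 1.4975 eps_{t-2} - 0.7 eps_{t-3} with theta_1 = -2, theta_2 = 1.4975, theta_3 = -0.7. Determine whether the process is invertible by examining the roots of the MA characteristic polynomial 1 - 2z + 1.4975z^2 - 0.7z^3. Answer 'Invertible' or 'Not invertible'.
\text{Not invertible}

The MA(q) characteristic polynomial is P(z) = 1 - 2z + 1.4975z^2 - 0.7z^3.
Invertibility requires all roots to lie outside the unit circle, i.e. |z| > 1 for every root.
Degree 3: look for a simple real root z0 first, then factor out (1 - z/z0) and solve the remaining quadratic.
Testing z0 = 0.8: P(0.8) = 1 + (-2)(0.8) + (1.4975)(0.8)^2 + (-0.7)(0.8)^3
  = 1 + (-1.6) + (0.9584) + (-0.3584) = 0.  So z_0 = 0.8 is a root, |z_0| = 0.8.
Divide out the factor (1 - 1.25 z) = (1 - z/z0) (since 1/z0 = 1.25):
  P(z) = (1 - 1.25 z)(1 + (-0.75) z + (0.56) z^2)
  [check: z-coef -0.75 - (1.25) = -2; z^2-coef 0.56 - (1.25)(-0.75) = 1.4975; z^3-coef -(1.25)(0.56) = -0.7.]
Remaining roots from the quadratic factor 1 + (-0.75) z + (0.56) z^2:
  Set 1 + (-0.75) z + (0.56) z^2 = 0, i.e. a z^2 + b z + c = 0 with a = 0.56, b = -0.75, c = 1.
  Discriminant D = b^2 - 4ac = (-0.75)^2 - 4*(0.56)*1 = 0.5625 - (2.24) = -1.6775.
  D < 0, so the roots are the complex-conjugate pair z = (-b +/- i sqrt(-D)) / (2a) = 0.6696 +/- 1.1564i.
  For a conjugate pair |z|^2 = z * conj(z) = (product of roots) = c/a = 1/(0.56) = 1.785714, so |z| = sqrt(1.785714) = 1.3363 for both roots.
Moduli of all roots: 0.8000, 1.3363, 1.3363.
All moduli strictly greater than 1? No.
Verdict: Not invertible.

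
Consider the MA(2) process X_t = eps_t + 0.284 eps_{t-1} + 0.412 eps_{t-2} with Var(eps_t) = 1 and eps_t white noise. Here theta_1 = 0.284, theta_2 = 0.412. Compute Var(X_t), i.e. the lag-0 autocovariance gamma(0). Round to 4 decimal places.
\gamma(0) = 1.2504

For an MA(q) process X_t = eps_t + sum_i theta_i eps_{t-i} with
Var(eps_t) = sigma^2, the variance is
  gamma(0) = sigma^2 * (1 + sum_i theta_i^2).
  sum_i theta_i^2 = (0.284)^2 + (0.412)^2 = 0.080656 + 0.169744 = 0.2504.
  gamma(0) = 1 * (1 + 0.2504) = 1 * 1.2504 = 1.2504.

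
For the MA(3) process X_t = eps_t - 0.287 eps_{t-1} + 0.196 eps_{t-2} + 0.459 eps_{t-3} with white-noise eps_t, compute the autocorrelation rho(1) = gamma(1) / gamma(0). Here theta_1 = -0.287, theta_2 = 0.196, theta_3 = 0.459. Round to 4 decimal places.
\rho(1) = -0.1902

For an MA(q) process with theta_0 = 1, the autocovariance is
  gamma(k) = sigma^2 * sum_{i=0..q-k} theta_i * theta_{i+k},
and rho(k) = gamma(k) / gamma(0). Sigma^2 cancels.
  numerator   = (1)*(-0.287) + (-0.287)*(0.196) + (0.196)*(0.459) = -0.253288.
  denominator = (1)^2 + (-0.287)^2 + (0.196)^2 + (0.459)^2 = 1.331466.
  rho(1) = -0.253288 / 1.331466 = -0.1902.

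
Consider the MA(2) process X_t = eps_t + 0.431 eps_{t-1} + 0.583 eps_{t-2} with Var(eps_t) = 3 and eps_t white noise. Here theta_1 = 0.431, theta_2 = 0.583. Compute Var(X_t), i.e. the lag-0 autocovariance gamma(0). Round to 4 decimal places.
\gamma(0) = 4.5770

For an MA(q) process X_t = eps_t + sum_i theta_i eps_{t-i} with
Var(eps_t) = sigma^2, the variance is
  gamma(0) = sigma^2 * (1 + sum_i theta_i^2).
  sum_i theta_i^2 = (0.431)^2 + (0.583)^2 = 0.185761 + 0.339889 = 0.52565.
  gamma(0) = 3 * (1 + 0.52565) = 3 * 1.52565 = 4.57695, which rounds to 4.5770.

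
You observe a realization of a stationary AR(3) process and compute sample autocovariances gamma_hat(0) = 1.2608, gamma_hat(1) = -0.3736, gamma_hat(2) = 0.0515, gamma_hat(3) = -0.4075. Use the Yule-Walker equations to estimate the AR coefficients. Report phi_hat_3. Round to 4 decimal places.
\hat\phi_{3} = -0.3580

The Yule-Walker equations for an AR(p) process read, in matrix form,
  Gamma_p phi = r_p,   with   (Gamma_p)_{ij} = gamma(|i - j|),
                       (r_p)_i = gamma(i),   i,j = 1..p.
Substitute the sample gammas (Toeplitz matrix and right-hand side of size 3):
  Gamma_p = [[1.2608, -0.3736, 0.0515], [-0.3736, 1.2608, -0.3736], [0.0515, -0.3736, 1.2608]]
  r_p     = [-0.3736, 0.0515, -0.4075]
Written out (R1..R3):
  (R1) 1.2608 phi_1 - 0.3736 phi_2 + 0.0515 phi_3 = -0.3736
  (R2) -0.3736 phi_1 + 1.2608 phi_2 - 0.3736 phi_3 = 0.0515
  (R3) 0.0515 phi_1 - 0.3736 phi_2 + 1.2608 phi_3 = -0.4075
Gaussian elimination:
  R2 <- R2 - (-0.3736/1.2608) R1 = R2 - (-0.29632) R1:  1.150095 phi_2 - 0.35834 phi_3 = -0.059205
  R3 <- R3 - (0.0515/1.2608) R1 = R3 - (0.040847) R1:  -0.35834 phi_2 + 1.258696 phi_3 = -0.39224
  R3 <- R3 - (-0.35834/1.150095) R2 = R3 - (-0.311574) R2:  1.147047 phi_3 = -0.410686
Back-substitution:
  phi_hat_3 = -0.410686 / 1.147047 = -0.358038
  phi_hat_2 = (-0.059205 - (-0.35834)(-0.358038)) / 1.150095 = -0.163034
  phi_hat_1 = (-0.3736 - (-0.3736)(-0.163034) - (0.0515)(-0.358038)) / 1.2608 = -0.330005
So phi_hat = [-0.3300, -0.1630, -0.3580].
Therefore phi_hat_3 = -0.3580.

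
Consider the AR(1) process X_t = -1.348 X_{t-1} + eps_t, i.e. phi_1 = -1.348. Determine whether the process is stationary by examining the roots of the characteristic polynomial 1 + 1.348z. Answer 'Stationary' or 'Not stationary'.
\text{Not stationary}

The AR(p) characteristic polynomial is P(z) = 1 + 1.348z.
Stationarity requires all roots to lie outside the unit circle, i.e. |z| > 1 for every root.
This is linear in z: 1 + (1.348) z = 0  =>  z = -1/(1.348) = -0.74184,  |z| = 0.74184.
Moduli of all roots: 0.7418.
All moduli strictly greater than 1? No.
Verdict: Not stationary.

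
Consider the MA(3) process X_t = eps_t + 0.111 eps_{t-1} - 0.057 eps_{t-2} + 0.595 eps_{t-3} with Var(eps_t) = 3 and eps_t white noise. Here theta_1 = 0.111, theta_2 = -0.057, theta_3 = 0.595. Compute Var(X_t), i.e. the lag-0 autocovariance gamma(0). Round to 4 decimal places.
\gamma(0) = 4.1088

For an MA(q) process X_t = eps_t + sum_i theta_i eps_{t-i} with
Var(eps_t) = sigma^2, the variance is
  gamma(0) = sigma^2 * (1 + sum_i theta_i^2).
  sum_i theta_i^2 = (0.111)^2 + (-0.057)^2 + (0.595)^2 = 0.012321 + 0.003249 + 0.354025 = 0.369595.
  gamma(0) = 3 * (1 + 0.369595) = 3 * 1.369595 = 4.108785, which rounds to 4.1088.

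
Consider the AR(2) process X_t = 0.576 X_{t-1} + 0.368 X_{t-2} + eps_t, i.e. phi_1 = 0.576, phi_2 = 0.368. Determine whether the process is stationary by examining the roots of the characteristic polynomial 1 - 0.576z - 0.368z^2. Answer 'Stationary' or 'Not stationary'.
\text{Stationary}

The AR(p) characteristic polynomial is P(z) = 1 - 0.576z - 0.368z^2.
Stationarity requires all roots to lie outside the unit circle, i.e. |z| > 1 for every root.
Set 1 + (-0.576) z + (-0.368) z^2 = 0, i.e. a z^2 + b z + c = 0 with a = -0.368, b = -0.576, c = 1.
Discriminant D = b^2 - 4ac = (-0.576)^2 - 4*(-0.368)*1 = 0.331776 - (-1.472) = 1.803776.
D >= 0, so the roots are real: z = (-b +/- sqrt(D)) / (2a) = (0.576 +/- 1.343047) / (-0.736).
  z_1 = (0.576 + 1.343047) / (-0.736) = -2.6074,   |z_1| = 2.6074.
  z_2 = (0.576 - 1.343047) / (-0.736) = 1.0422,   |z_2| = 1.0422.
Moduli of all roots: 2.6074, 1.0422.
All moduli strictly greater than 1? Yes.
Verdict: Stationary.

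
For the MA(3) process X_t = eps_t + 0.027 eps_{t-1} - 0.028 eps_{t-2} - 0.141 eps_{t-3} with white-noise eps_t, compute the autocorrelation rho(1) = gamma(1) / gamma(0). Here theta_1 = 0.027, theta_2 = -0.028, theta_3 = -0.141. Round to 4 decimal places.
\rho(1) = 0.0296

For an MA(q) process with theta_0 = 1, the autocovariance is
  gamma(k) = sigma^2 * sum_{i=0..q-k} theta_i * theta_{i+k},
and rho(k) = gamma(k) / gamma(0). Sigma^2 cancels.
  numerator   = (1)*(0.027) + (0.027)*(-0.028) + (-0.028)*(-0.141) = 0.030192.
  denominator = (1)^2 + (0.027)^2 + (-0.028)^2 + (-0.141)^2 = 1.021394.
  rho(1) = 0.030192 / 1.021394 = 0.0296.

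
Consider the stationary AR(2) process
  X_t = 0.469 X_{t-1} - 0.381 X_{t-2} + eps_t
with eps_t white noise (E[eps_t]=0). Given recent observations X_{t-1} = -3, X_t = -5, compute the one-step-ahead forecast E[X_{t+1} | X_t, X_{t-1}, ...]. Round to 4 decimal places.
E[X_{t+1} \mid \mathcal F_t] = -1.2020

For an AR(p) model X_t = c + sum_i phi_i X_{t-i} + eps_t, the
one-step-ahead conditional mean is
  E[X_{t+1} | X_t, ...] = c + sum_i phi_i X_{t+1-i}.
Substitute known values:
  E[X_{t+1} | ...] = (0.469) * (-5) + (-0.381) * (-3)
                   = -1.2020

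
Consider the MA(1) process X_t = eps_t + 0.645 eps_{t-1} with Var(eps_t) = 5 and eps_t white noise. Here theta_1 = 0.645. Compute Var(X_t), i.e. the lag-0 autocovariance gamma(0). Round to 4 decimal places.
\gamma(0) = 7.0801

For an MA(q) process X_t = eps_t + sum_i theta_i eps_{t-i} with
Var(eps_t) = sigma^2, the variance is
  gamma(0) = sigma^2 * (1 + sum_i theta_i^2).
  sum_i theta_i^2 = (0.645)^2 = 0.416025.
  gamma(0) = 5 * (1 + 0.416025) = 5 * 1.416025 = 7.080125, which rounds to 7.0801.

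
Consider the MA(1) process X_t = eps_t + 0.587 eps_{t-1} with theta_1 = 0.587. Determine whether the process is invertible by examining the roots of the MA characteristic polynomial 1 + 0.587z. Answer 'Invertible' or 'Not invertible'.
\text{Invertible}

The MA(q) characteristic polynomial is P(z) = 1 + 0.587z.
Invertibility requires all roots to lie outside the unit circle, i.e. |z| > 1 for every root.
This is linear in z: 1 + (0.587) z = 0  =>  z = -1/(0.587) = -1.703578,  |z| = 1.703578.
Moduli of all roots: 1.7036.
All moduli strictly greater than 1? Yes.
Verdict: Invertible.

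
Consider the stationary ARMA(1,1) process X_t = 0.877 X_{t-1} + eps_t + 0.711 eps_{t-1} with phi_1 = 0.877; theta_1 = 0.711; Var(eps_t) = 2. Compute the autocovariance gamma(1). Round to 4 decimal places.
\gamma(1) = 22.3345

Multiply the model equation by X_{t-k} and take expectations. With theta_0 = psi_0 = 1 and psi_j the MA(infinity) weights, this gives
  gamma(k) - sum_i phi_i gamma(k-i) = c_k,
  c_k = sigma^2 * sum_{j=k..q} theta_j psi_{j-k}   (c_k = 0 for k > q),
using gamma(-m) = gamma(m).
psi-weights needed (psi_j = theta_j + sum_i phi_i psi_{j-i}):
  psi_1 = theta_1 + phi_1 = 0.711 + (0.877) = 1.588
Right-hand sides:
  c_0 = sigma^2 (1 + theta_1 psi_1) = 2 * (1 + (0.711)(1.588)) = 2 * 2.129068 = 4.258136
  c_1 = sigma^2 theta_1 = 2 * (0.711) = 1.422
  c_2 = 0
Equations for k = 0 and k = 1 (AR order 1):
  gamma(0) = phi_1 gamma(1) + c_0
  gamma(1) = phi_1 gamma(0) + c_1
Substituting the second into the first: gamma(0) (1 - phi_1^2) = c_0 + phi_1 c_1, so
  gamma(0) = (c_0 + phi_1 c_1) / (1 - phi_1^2) = (4.258136 + (0.877)(1.422)) / (1 - (0.877)^2) = 5.50523 / 0.230871 = 23.845481.
  gamma(1) = phi_1 gamma(0) + c_1 = (0.877)(23.845481) + (1.422) = 22.334487.
Therefore gamma(1) = 22.3345 (to 4 decimal places).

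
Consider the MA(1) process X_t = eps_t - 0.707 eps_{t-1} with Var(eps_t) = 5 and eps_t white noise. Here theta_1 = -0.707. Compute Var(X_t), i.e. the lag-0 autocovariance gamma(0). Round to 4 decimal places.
\gamma(0) = 7.4992

For an MA(q) process X_t = eps_t + sum_i theta_i eps_{t-i} with
Var(eps_t) = sigma^2, the variance is
  gamma(0) = sigma^2 * (1 + sum_i theta_i^2).
  sum_i theta_i^2 = (-0.707)^2 = 0.499849.
  gamma(0) = 5 * (1 + 0.499849) = 5 * 1.499849 = 7.499245, which rounds to 7.4992.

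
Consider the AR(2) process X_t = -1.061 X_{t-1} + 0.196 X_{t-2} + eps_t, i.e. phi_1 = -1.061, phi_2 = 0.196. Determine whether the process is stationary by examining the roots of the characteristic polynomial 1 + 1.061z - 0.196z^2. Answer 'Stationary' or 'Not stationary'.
\text{Not stationary}

The AR(p) characteristic polynomial is P(z) = 1 + 1.061z - 0.196z^2.
Stationarity requires all roots to lie outside the unit circle, i.e. |z| > 1 for every root.
Set 1 + (1.061) z + (-0.196) z^2 = 0, i.e. a z^2 + b z + c = 0 with a = -0.196, b = 1.061, c = 1.
Discriminant D = b^2 - 4ac = (1.061)^2 - 4*(-0.196)*1 = 1.125721 - (-0.784) = 1.909721.
D >= 0, so the roots are real: z = (-b +/- sqrt(D)) / (2a) = (-1.061 +/- 1.381927) / (-0.392).
  z_1 = (-1.061 + 1.381927) / (-0.392) = -0.8187,   |z_1| = 0.8187.
  z_2 = (-1.061 - 1.381927) / (-0.392) = 6.232,   |z_2| = 6.232.
Moduli of all roots: 0.8187, 6.2320.
All moduli strictly greater than 1? No.
Verdict: Not stationary.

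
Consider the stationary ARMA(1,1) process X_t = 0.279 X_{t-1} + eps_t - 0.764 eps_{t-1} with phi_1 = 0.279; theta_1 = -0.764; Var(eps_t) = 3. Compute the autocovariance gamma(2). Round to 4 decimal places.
\gamma(2) = -0.3464

Multiply the model equation by X_{t-k} and take expectations. With theta_0 = psi_0 = 1 and psi_j the MA(infinity) weights, this gives
  gamma(k) - sum_i phi_i gamma(k-i) = c_k,
  c_k = sigma^2 * sum_{j=k..q} theta_j psi_{j-k}   (c_k = 0 for k > q),
using gamma(-m) = gamma(m).
psi-weights needed (psi_j = theta_j + sum_i phi_i psi_{j-i}):
  psi_1 = theta_1 + phi_1 = -0.764 + (0.279) = -0.485
Right-hand sides:
  c_0 = sigma^2 (1 + theta_1 psi_1) = 3 * (1 + (-0.764)(-0.485)) = 3 * 1.37054 = 4.11162
  c_1 = sigma^2 theta_1 = 3 * (-0.764) = -2.292
  c_2 = 0
Equations for k = 0 and k = 1 (AR order 1):
  gamma(0) = phi_1 gamma(1) + c_0
  gamma(1) = phi_1 gamma(0) + c_1
Substituting the second into the first: gamma(0) (1 - phi_1^2) = c_0 + phi_1 c_1, so
  gamma(0) = (c_0 + phi_1 c_1) / (1 - phi_1^2) = (4.11162 + (0.279)(-2.292)) / (1 - (0.279)^2) = 3.472152 / 0.922159 = 3.765242.
  gamma(1) = phi_1 gamma(0) + c_1 = (0.279)(3.765242) + (-2.292) = -1.241497.
For k = 2 (> q): gamma(2) = phi_1 gamma(1) = (0.279)(-1.241497) = -0.346378.
Therefore gamma(2) = -0.3464 (to 4 decimal places).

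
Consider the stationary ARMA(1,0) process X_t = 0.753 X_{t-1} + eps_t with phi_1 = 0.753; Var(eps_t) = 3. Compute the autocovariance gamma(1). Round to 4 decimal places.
\gamma(1) = 5.2172

Multiply the model equation by X_{t-k} and take expectations. With theta_0 = psi_0 = 1 and psi_j the MA(infinity) weights, this gives
  gamma(k) - sum_i phi_i gamma(k-i) = c_k,
  c_k = sigma^2 * sum_{j=k..q} theta_j psi_{j-k}   (c_k = 0 for k > q),
using gamma(-m) = gamma(m).
Pure AR (q = 0): c_0 = sigma^2 = 3, c_k = 0 for k >= 1.
Equations for k = 0 and k = 1 (AR order 1):
  gamma(0) = phi_1 gamma(1) + c_0
  gamma(1) = phi_1 gamma(0) + c_1
Substituting the second into the first: gamma(0) (1 - phi_1^2) = c_0 + phi_1 c_1, so
  gamma(0) = c_0 / (1 - phi_1^2) = 3 / (1 - (0.753)^2) = 3 / 0.432991 = 6.92855.
  gamma(1) = phi_1 gamma(0) = (0.753)(6.92855) = 5.217199.
Therefore gamma(1) = 5.2172 (to 4 decimal places).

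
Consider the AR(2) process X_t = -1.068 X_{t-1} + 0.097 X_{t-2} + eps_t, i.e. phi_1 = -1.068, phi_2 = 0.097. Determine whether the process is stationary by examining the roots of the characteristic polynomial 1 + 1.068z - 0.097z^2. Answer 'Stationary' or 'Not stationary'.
\text{Not stationary}

The AR(p) characteristic polynomial is P(z) = 1 + 1.068z - 0.097z^2.
Stationarity requires all roots to lie outside the unit circle, i.e. |z| > 1 for every root.
Set 1 + (1.068) z + (-0.097) z^2 = 0, i.e. a z^2 + b z + c = 0 with a = -0.097, b = 1.068, c = 1.
Discriminant D = b^2 - 4ac = (1.068)^2 - 4*(-0.097)*1 = 1.140624 - (-0.388) = 1.528624.
D >= 0, so the roots are real: z = (-b +/- sqrt(D)) / (2a) = (-1.068 +/- 1.236375) / (-0.194).
  z_1 = (-1.068 + 1.236375) / (-0.194) = -0.8679,   |z_1| = 0.8679.
  z_2 = (-1.068 - 1.236375) / (-0.194) = 11.8782,   |z_2| = 11.8782.
Moduli of all roots: 0.8679, 11.8782.
All moduli strictly greater than 1? No.
Verdict: Not stationary.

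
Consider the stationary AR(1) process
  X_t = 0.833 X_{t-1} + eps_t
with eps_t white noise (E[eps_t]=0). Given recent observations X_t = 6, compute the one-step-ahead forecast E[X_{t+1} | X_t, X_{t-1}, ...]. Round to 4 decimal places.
E[X_{t+1} \mid \mathcal F_t] = 4.9980

For an AR(p) model X_t = c + sum_i phi_i X_{t-i} + eps_t, the
one-step-ahead conditional mean is
  E[X_{t+1} | X_t, ...] = c + sum_i phi_i X_{t+1-i}.
Substitute known values:
  E[X_{t+1} | ...] = (0.833) * (6)
                   = 4.9980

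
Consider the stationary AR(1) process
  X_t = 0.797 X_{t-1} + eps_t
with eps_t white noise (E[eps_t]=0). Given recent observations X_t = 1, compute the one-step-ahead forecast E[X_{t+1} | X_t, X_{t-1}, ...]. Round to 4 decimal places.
E[X_{t+1} \mid \mathcal F_t] = 0.7970

For an AR(p) model X_t = c + sum_i phi_i X_{t-i} + eps_t, the
one-step-ahead conditional mean is
  E[X_{t+1} | X_t, ...] = c + sum_i phi_i X_{t+1-i}.
Substitute known values:
  E[X_{t+1} | ...] = (0.797) * (1)
                   = 0.7970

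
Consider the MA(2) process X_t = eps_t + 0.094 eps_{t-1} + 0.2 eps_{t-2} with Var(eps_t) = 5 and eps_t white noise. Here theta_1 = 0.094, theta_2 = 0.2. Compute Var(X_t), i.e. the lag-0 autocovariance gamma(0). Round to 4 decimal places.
\gamma(0) = 5.2442

For an MA(q) process X_t = eps_t + sum_i theta_i eps_{t-i} with
Var(eps_t) = sigma^2, the variance is
  gamma(0) = sigma^2 * (1 + sum_i theta_i^2).
  sum_i theta_i^2 = (0.094)^2 + (0.2)^2 = 0.008836 + 0.04 = 0.048836.
  gamma(0) = 5 * (1 + 0.048836) = 5 * 1.048836 = 5.24418, which rounds to 5.2442.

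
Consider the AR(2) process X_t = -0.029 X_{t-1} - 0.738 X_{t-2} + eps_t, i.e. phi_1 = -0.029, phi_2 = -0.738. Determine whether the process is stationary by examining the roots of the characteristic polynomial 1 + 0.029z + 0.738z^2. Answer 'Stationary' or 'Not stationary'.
\text{Stationary}

The AR(p) characteristic polynomial is P(z) = 1 + 0.029z + 0.738z^2.
Stationarity requires all roots to lie outside the unit circle, i.e. |z| > 1 for every root.
Set 1 + (0.029) z + (0.738) z^2 = 0, i.e. a z^2 + b z + c = 0 with a = 0.738, b = 0.029, c = 1.
Discriminant D = b^2 - 4ac = (0.029)^2 - 4*(0.738)*1 = 0.000841 - (2.952) = -2.951159.
D < 0, so the roots are the complex-conjugate pair z = (-b +/- i sqrt(-D)) / (2a) = -0.0196 +/- 1.1639i.
For a conjugate pair |z|^2 = z * conj(z) = (product of roots) = c/a = 1/(0.738) = 1.355014, so |z| = sqrt(1.355014) = 1.1641 for both roots.
Moduli of all roots: 1.1641, 1.1641.
All moduli strictly greater than 1? Yes.
Verdict: Stationary.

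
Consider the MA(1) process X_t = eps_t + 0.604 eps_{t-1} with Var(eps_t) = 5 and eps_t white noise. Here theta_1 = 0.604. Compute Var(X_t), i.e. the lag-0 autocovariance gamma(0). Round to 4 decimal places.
\gamma(0) = 6.8241

For an MA(q) process X_t = eps_t + sum_i theta_i eps_{t-i} with
Var(eps_t) = sigma^2, the variance is
  gamma(0) = sigma^2 * (1 + sum_i theta_i^2).
  sum_i theta_i^2 = (0.604)^2 = 0.364816.
  gamma(0) = 5 * (1 + 0.364816) = 5 * 1.364816 = 6.82408, which rounds to 6.8241.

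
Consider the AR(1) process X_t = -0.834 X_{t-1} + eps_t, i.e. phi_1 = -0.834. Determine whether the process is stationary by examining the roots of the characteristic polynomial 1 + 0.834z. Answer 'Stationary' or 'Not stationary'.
\text{Stationary}

The AR(p) characteristic polynomial is P(z) = 1 + 0.834z.
Stationarity requires all roots to lie outside the unit circle, i.e. |z| > 1 for every root.
This is linear in z: 1 + (0.834) z = 0  =>  z = -1/(0.834) = -1.199041,  |z| = 1.199041.
Moduli of all roots: 1.1990.
All moduli strictly greater than 1? Yes.
Verdict: Stationary.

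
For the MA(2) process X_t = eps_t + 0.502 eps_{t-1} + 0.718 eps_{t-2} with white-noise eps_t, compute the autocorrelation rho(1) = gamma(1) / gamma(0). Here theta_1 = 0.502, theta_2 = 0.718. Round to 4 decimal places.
\rho(1) = 0.4879

For an MA(q) process with theta_0 = 1, the autocovariance is
  gamma(k) = sigma^2 * sum_{i=0..q-k} theta_i * theta_{i+k},
and rho(k) = gamma(k) / gamma(0). Sigma^2 cancels.
  numerator   = (1)*(0.502) + (0.502)*(0.718) = 0.862436.
  denominator = (1)^2 + (0.502)^2 + (0.718)^2 = 1.767528.
  rho(1) = 0.862436 / 1.767528 = 0.4879.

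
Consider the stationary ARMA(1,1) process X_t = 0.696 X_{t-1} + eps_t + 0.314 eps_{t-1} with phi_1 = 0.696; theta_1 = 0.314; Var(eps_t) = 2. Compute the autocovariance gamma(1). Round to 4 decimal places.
\gamma(1) = 4.7741

Multiply the model equation by X_{t-k} and take expectations. With theta_0 = psi_0 = 1 and psi_j the MA(infinity) weights, this gives
  gamma(k) - sum_i phi_i gamma(k-i) = c_k,
  c_k = sigma^2 * sum_{j=k..q} theta_j psi_{j-k}   (c_k = 0 for k > q),
using gamma(-m) = gamma(m).
psi-weights needed (psi_j = theta_j + sum_i phi_i psi_{j-i}):
  psi_1 = theta_1 + phi_1 = 0.314 + (0.696) = 1.01
Right-hand sides:
  c_0 = sigma^2 (1 + theta_1 psi_1) = 2 * (1 + (0.314)(1.01)) = 2 * 1.31714 = 2.63428
  c_1 = sigma^2 theta_1 = 2 * (0.314) = 0.628
  c_2 = 0
Equations for k = 0 and k = 1 (AR order 1):
  gamma(0) = phi_1 gamma(1) + c_0
  gamma(1) = phi_1 gamma(0) + c_1
Substituting the second into the first: gamma(0) (1 - phi_1^2) = c_0 + phi_1 c_1, so
  gamma(0) = (c_0 + phi_1 c_1) / (1 - phi_1^2) = (2.63428 + (0.696)(0.628)) / (1 - (0.696)^2) = 3.071368 / 0.515584 = 5.957066.
  gamma(1) = phi_1 gamma(0) + c_1 = (0.696)(5.957066) + (0.628) = 4.774118.
Therefore gamma(1) = 4.7741 (to 4 decimal places).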